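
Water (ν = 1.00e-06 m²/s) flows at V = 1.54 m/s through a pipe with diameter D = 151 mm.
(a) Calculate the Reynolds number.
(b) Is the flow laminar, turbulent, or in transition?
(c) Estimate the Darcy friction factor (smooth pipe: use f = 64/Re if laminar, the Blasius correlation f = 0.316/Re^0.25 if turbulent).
(a) Re = V·D/ν = 1.54·0.151/1.00e-06 = 232540
(b) Flow regime: turbulent (Re > 4000)
(c) Friction factor: f = 0.316/Re^0.25 = 0.316/232540^0.25 = 0.01439 (Blasius is strictly valid for Re ≲ 1e5; used here as the smooth-pipe estimate the problem specifies)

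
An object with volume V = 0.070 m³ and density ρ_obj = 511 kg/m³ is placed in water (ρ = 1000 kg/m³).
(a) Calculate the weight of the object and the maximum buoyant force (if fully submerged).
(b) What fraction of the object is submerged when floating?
(a) W=rho_obj*g*V=511*9.81*0.070=350.9 N; F_B(max)=rho*g*V=1000*9.81*0.070=686.7 N
(b) Floating fraction=rho_obj/rho=511/1000=0.511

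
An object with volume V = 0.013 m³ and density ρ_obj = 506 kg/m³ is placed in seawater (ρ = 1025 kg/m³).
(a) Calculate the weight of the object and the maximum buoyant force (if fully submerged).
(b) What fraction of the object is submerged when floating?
(a) W=rho_obj*g*V=506*9.81*0.013=64.5 N; F_B(max)=rho*g*V=1025*9.81*0.013=130.7 N
(b) Floating fraction=rho_obj/rho=506/1025=0.494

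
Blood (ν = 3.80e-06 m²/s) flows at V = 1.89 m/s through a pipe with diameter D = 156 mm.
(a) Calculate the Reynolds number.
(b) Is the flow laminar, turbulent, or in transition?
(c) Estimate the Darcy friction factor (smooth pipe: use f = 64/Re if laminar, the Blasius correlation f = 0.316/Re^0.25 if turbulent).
(a) Re = V·D/ν = 1.89·0.156/3.80e-06 = 77589
(b) Flow regime: turbulent (Re > 4000)
(c) Friction factor: f = 0.316/Re^0.25 = 0.316/77589^0.25 = 0.01893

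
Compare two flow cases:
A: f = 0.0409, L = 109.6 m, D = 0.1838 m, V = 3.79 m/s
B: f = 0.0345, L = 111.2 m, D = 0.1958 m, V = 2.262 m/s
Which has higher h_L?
h_L(A) = 17.86 m, h_L(B) = 5.11 m. Answer: A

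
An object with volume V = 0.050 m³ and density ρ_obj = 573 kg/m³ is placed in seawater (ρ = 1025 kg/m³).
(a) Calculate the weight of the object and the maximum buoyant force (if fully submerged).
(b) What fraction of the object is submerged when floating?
(a) W=rho_obj*g*V=573*9.81*0.050=281.1 N; F_B(max)=rho*g*V=1025*9.81*0.050=502.8 N
(b) Floating fraction=rho_obj/rho=573/1025=0.559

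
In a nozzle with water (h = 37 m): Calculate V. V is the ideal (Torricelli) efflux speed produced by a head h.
Formula: V = \sqrt{2 g h}
V = √(2·9.81·37) = 26.94 m/s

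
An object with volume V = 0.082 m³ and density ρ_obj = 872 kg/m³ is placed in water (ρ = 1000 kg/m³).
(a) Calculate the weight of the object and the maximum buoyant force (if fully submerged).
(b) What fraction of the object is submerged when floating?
(a) W=rho_obj*g*V=872*9.81*0.082=701.5 N; F_B(max)=rho*g*V=1000*9.81*0.082=804.4 N
(b) Floating fraction=rho_obj/rho=872/1000=0.872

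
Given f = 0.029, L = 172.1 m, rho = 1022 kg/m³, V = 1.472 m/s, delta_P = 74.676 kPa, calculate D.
Formula: \Delta P = f \frac{L}{D} \frac{\rho V^2}{2}
Substituting knowns: 74.676 = 0.029·(172.1/D)·0.5·1022·1.472²/1000
Solving for D: D = 0.029·172.1·0.5·1022·1.472²/(74.676·1000) = 0.074 m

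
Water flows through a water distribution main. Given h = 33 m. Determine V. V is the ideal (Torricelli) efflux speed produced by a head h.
Formula: V = \sqrt{2 g h}
V = √(2·9.81·33) = 25.45 m/s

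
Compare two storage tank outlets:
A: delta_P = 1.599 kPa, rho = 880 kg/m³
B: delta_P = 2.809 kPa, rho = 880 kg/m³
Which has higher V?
V(A) = 1.906 m/s, V(B) = 2.527 m/s. Answer: B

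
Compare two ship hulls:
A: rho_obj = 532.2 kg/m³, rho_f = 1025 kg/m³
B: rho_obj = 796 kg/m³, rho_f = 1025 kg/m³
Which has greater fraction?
fraction(A) = 0.5192, fraction(B) = 0.7766. Answer: B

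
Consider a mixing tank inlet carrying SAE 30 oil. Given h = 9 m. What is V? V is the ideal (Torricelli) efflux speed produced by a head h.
Formula: V = \sqrt{2 g h}
V = √(2·9.81·9) = 13.29 m/s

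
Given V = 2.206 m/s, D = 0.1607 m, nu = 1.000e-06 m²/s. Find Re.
Formula: Re = \frac{V D}{\nu}
Re = 2.206·0.1607/1.000e-06 = 354504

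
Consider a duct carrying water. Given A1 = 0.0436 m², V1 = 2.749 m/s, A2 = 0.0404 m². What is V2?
Formula: V_2 = \frac{A_1 V_1}{A_2}
V2 = 0.0436·2.749/0.0404 = 2.967 m/s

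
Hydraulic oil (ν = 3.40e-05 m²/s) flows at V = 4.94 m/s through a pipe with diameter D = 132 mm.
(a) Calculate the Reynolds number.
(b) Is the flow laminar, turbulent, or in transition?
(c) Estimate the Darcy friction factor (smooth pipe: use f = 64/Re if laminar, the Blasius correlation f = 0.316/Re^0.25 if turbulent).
(a) Re = V·D/ν = 4.94·0.132/3.40e-05 = 19179
(b) Flow regime: turbulent (Re > 4000)
(c) Friction factor: f = 0.316/Re^0.25 = 0.316/19179^0.25 = 0.02685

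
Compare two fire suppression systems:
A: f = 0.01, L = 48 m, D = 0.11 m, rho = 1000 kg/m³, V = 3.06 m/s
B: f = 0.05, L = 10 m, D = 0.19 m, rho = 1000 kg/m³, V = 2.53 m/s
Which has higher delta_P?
delta_P(A) = 20.43 kPa, delta_P(B) = 8.422 kPa. Answer: A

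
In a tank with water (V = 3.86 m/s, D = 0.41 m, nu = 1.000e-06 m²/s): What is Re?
Formula: Re = \frac{V D}{\nu}
Re = 3.86·0.41/1.000e-06 = 1.583e+06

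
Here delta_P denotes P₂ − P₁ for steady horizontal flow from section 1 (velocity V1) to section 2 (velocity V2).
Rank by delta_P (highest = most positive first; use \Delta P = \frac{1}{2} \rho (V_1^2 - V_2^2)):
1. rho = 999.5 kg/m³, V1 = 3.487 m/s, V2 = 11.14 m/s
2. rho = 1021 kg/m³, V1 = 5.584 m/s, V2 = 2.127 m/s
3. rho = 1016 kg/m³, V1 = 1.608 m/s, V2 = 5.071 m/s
Case 1: delta_P = -55.94 kPa
Case 2: delta_P = 13.61 kPa
Case 3: delta_P = -11.75 kPa
Ranking (highest first): 2, 3, 1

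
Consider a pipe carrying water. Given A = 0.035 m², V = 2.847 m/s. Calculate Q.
Formula: Q = A V
Q = 0.035·2.847·1000 = 99.65 L/s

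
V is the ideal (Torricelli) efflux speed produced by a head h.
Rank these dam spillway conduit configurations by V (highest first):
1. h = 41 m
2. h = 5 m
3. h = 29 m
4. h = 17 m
Case 1: V = 28.36 m/s
Case 2: V = 9.905 m/s
Case 3: V = 23.85 m/s
Case 4: V = 18.26 m/s
Ranking (highest first): 1, 3, 4, 2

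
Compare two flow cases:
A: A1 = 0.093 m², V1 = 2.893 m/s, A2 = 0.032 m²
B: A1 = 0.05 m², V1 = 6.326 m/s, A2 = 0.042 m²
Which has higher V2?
V2(A) = 8.408 m/s, V2(B) = 7.531 m/s. Answer: A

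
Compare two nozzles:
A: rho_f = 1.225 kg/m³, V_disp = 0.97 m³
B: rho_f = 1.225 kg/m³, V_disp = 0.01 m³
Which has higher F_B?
F_B(A) = 11.66 N, F_B(B) = 0.1202 N. Answer: A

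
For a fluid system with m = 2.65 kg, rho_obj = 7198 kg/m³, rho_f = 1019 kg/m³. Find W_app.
Formula: W_{app} = mg\left(1 - \frac{\rho_f}{\rho_{obj}}\right)
W_app = 2.65·9.81·(1 − 1019/7198) = 22.32 N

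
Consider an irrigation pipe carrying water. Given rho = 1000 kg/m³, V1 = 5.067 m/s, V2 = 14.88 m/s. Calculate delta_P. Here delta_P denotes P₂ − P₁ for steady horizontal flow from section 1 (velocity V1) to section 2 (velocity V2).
Formula: \Delta P = \frac{1}{2} \rho (V_1^2 - V_2^2)
delta_P = 0.5·1000·(5.067² − 14.88²)/1000 = -97.87 kPa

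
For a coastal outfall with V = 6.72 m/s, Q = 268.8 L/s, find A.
Formula: Q = A V
Substituting knowns: 268.8 = A·6.72·1000
Solving for A: A = (268.8/1000)/6.72 = 0.04 m²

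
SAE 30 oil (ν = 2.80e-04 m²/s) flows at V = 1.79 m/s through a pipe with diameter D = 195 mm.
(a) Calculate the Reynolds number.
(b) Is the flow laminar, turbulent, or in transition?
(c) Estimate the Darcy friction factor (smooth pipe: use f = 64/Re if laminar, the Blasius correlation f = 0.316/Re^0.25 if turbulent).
(a) Re = V·D/ν = 1.79·0.195/2.80e-04 = 1246.6
(b) Flow regime: laminar (Re < 2300)
(c) Friction factor: f = 64/Re = 64/1246.6 = 0.05134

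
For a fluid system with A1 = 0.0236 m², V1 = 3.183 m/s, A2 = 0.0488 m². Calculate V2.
Formula: V_2 = \frac{A_1 V_1}{A_2}
V2 = 0.0236·3.183/0.0488 = 1.539 m/s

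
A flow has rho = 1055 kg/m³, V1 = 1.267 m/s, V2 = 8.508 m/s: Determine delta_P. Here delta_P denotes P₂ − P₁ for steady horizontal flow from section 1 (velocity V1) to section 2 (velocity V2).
Formula: \Delta P = \frac{1}{2} \rho (V_1^2 - V_2^2)
delta_P = 0.5·1055·(1.267² − 8.508²)/1000 = -37.34 kPa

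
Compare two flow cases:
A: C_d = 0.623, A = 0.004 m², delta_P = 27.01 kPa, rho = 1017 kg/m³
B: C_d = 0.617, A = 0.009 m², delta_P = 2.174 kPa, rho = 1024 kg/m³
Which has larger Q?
Q(A) = 18.16 L/s, Q(B) = 11.44 L/s. Answer: A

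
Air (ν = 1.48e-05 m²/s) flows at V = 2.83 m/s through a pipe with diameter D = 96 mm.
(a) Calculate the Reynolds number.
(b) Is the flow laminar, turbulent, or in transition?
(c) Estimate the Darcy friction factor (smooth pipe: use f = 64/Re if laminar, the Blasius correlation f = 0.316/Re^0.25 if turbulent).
(a) Re = V·D/ν = 2.83·0.096/1.48e-05 = 18357
(b) Flow regime: turbulent (Re > 4000)
(c) Friction factor: f = 0.316/Re^0.25 = 0.316/18357^0.25 = 0.02715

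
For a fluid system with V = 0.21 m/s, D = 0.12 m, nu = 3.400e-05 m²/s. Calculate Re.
Formula: Re = \frac{V D}{\nu}
Re = 0.21·0.12/3.400e-05 = 741.2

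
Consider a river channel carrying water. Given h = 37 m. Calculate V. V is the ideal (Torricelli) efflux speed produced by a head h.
Formula: V = \sqrt{2 g h}
V = √(2·9.81·37) = 26.94 m/s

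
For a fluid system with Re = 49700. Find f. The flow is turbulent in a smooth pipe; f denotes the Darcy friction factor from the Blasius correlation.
Formula: f = \frac{0.316}{Re^{0.25}}
f = 0.316/49700^0.25 = 0.02116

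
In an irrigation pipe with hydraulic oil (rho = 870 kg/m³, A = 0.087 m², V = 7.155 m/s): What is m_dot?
Formula: \dot{m} = \rho A V
m_dot = 870·0.087·7.155 = 541.6 kg/s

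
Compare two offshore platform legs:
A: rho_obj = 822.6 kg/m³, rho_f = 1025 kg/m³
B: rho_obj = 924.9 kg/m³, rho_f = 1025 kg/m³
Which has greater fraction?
fraction(A) = 0.8025, fraction(B) = 0.9023. Answer: B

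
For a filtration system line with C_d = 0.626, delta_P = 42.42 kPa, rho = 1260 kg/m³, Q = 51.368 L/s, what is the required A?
Formula: Q = C_d A \sqrt{\frac{2 \Delta P}{\rho}}
Substituting knowns: 51.368 = 0.626·A·√(2·(42.42·1000)/1260)·1000
Solving for A: A = (51.368/1000)/(0.626·√(2·(42.42·1000)/1260)) = 0.01 m²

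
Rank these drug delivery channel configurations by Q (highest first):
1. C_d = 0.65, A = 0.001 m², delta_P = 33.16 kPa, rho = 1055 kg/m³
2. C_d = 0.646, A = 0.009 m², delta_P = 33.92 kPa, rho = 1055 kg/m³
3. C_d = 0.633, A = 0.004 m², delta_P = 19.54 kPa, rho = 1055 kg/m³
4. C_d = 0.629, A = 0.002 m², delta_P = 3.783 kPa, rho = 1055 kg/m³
Case 1: Q = 5.154 L/s
Case 2: Q = 46.62 L/s
Case 3: Q = 15.41 L/s
Case 4: Q = 3.369 L/s
Ranking (highest first): 2, 3, 1, 4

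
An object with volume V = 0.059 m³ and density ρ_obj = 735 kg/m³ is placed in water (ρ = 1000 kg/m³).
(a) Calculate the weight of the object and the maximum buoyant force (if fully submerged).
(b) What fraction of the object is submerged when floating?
(a) W=rho_obj*g*V=735*9.81*0.059=425.4 N; F_B(max)=rho*g*V=1000*9.81*0.059=578.8 N
(b) Floating fraction=rho_obj/rho=735/1000=0.735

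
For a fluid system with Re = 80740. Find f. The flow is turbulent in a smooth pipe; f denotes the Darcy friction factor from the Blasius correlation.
Formula: f = \frac{0.316}{Re^{0.25}}
f = 0.316/80740^0.25 = 0.01875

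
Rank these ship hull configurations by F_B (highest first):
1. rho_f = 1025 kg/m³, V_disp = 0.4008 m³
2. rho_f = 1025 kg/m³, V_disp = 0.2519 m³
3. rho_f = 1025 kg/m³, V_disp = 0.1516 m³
Case 1: F_B = 4030 N
Case 2: F_B = 2533 N
Case 3: F_B = 1524 N
Ranking (highest first): 1, 2, 3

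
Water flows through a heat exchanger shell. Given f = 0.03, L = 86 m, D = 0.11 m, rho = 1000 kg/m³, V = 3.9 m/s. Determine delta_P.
Formula: \Delta P = f \frac{L}{D} \frac{\rho V^2}{2}
delta_P = 0.03·(86/0.11)·0.5·1000·3.9²/1000 = 178.4 kPa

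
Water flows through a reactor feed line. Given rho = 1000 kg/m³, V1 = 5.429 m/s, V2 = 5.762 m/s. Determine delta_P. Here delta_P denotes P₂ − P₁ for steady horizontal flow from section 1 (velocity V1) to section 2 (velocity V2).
Formula: \Delta P = \frac{1}{2} \rho (V_1^2 - V_2^2)
delta_P = 0.5·1000·(5.429² − 5.762²)/1000 = -1.863 kPa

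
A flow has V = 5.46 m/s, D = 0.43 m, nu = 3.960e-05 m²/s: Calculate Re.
Formula: Re = \frac{V D}{\nu}
Re = 5.46·0.43/3.960e-05 = 59288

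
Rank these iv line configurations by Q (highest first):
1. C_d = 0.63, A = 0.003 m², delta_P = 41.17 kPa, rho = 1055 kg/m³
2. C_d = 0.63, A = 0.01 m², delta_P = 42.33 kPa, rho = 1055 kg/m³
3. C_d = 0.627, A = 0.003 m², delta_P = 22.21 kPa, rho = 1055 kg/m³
Case 1: Q = 16.7 L/s
Case 2: Q = 56.44 L/s
Case 3: Q = 12.21 L/s
Ranking (highest first): 2, 1, 3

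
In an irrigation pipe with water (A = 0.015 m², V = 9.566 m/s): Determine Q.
Formula: Q = A V
Q = 0.015·9.566·1000 = 143.5 L/s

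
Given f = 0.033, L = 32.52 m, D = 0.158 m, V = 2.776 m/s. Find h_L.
Formula: h_L = f \frac{L}{D} \frac{V^2}{2g}
h_L = 0.033·(32.52/0.158)·2.776²/(2·9.81) = 2.668 m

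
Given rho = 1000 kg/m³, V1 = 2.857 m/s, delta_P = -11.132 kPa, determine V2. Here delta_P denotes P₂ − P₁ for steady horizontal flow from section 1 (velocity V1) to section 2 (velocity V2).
Formula: \Delta P = \frac{1}{2} \rho (V_1^2 - V_2^2)
Substituting knowns: -11.132 = 0.5·1000·(2.857² − V2²)/1000
Solving for V2: V2 = √(2.857² − 2·(-11.132·1000)/1000) = 5.516 m/s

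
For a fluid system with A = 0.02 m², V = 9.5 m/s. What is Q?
Formula: Q = A V
Q = 0.02·9.5·1000 = 190 L/s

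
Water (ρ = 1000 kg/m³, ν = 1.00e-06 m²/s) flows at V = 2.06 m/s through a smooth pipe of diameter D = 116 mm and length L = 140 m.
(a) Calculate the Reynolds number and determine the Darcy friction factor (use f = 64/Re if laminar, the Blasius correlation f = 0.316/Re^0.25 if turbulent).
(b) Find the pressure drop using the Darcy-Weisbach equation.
(a) Re = V·D/ν = 2.06·0.116/1.00e-06 = 238960 → turbulent (Re > 4000); f = 0.316/Re^0.25 = 0.316/238960^0.25 = 0.014292 (Blasius is strictly valid for Re ≲ 1e5; used here as the smooth-pipe estimate the problem specifies)
(b) Darcy-Weisbach: ΔP = f·(L/D)·½ρV²/1000 = 0.014292·(140/0.116)·½·1000·2.06²/1000 = 36.6 kPa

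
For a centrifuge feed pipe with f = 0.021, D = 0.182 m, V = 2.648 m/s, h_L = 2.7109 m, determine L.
Formula: h_L = f \frac{L}{D} \frac{V^2}{2g}
Substituting knowns: 2.7109 = 0.021·(L/0.182)·2.648²/(2·9.81)
Solving for L: L = 2.7109·2·9.81·0.182/(0.021·2.648²) = 65.74 m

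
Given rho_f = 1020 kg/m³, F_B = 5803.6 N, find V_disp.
Formula: F_B = \rho_f g V_{disp}
Substituting knowns: 5803.6 = 1020·9.81·V_disp
Solving for V_disp: V_disp = 5803.6/(1020·9.81) = 0.58 m³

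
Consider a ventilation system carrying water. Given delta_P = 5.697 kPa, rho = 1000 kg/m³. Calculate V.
Formula: V = \sqrt{\frac{2 \Delta P}{\rho}}
V = √(2·(5.697·1000)/1000) = 3.375 m/s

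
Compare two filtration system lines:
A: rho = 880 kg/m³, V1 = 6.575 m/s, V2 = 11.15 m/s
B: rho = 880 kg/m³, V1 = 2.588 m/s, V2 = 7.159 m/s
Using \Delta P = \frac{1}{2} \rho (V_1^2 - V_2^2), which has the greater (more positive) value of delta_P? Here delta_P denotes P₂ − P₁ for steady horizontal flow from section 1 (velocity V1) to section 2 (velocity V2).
delta_P(A) = -35.68 kPa, delta_P(B) = -19.6 kPa. Answer: B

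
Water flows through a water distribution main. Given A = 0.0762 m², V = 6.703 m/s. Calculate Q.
Formula: Q = A V
Q = 0.0762·6.703·1000 = 510.8 L/s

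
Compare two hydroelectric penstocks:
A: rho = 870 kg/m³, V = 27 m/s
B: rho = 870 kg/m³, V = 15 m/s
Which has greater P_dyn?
P_dyn(A) = 317.1 kPa, P_dyn(B) = 97.88 kPa. Answer: A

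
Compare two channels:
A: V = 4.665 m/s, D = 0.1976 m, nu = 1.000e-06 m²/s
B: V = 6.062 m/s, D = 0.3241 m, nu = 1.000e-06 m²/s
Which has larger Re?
Re(A) = 921804, Re(B) = 1.965e+06. Answer: B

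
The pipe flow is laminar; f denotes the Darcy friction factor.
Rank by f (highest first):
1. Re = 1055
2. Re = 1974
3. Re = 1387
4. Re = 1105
Case 1: f = 0.06066
Case 2: f = 0.03242
Case 3: f = 0.04614
Case 4: f = 0.05792
Ranking (highest first): 1, 4, 3, 2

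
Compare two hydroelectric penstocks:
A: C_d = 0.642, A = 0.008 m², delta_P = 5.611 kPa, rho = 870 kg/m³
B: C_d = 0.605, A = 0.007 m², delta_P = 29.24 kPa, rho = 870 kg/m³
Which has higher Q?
Q(A) = 18.45 L/s, Q(B) = 34.72 L/s. Answer: B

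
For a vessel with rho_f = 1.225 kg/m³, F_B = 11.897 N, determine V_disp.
Formula: F_B = \rho_f g V_{disp}
Substituting knowns: 11.897 = 1.225·9.81·V_disp
Solving for V_disp: V_disp = 11.897/(1.225·9.81) = 0.99 m³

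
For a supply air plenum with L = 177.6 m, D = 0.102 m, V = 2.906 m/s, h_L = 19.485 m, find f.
Formula: h_L = f \frac{L}{D} \frac{V^2}{2g}
Substituting knowns: 19.485 = f·(177.6/0.102)·2.906²/(2·9.81)
Solving for f: f = 19.485·2·9.81/((177.6/0.102)·2.906²) = 0.026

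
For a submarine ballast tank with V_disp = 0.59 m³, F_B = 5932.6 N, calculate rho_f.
Formula: F_B = \rho_f g V_{disp}
Substituting knowns: 5932.6 = rho_f·9.81·0.59
Solving for rho_f: rho_f = 5932.6/(9.81·0.59) = 1025 kg/m³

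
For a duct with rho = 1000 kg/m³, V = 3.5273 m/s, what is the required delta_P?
Formula: V = \sqrt{\frac{2 \Delta P}{\rho}}
Substituting knowns: 3.5273 = √(2·(delta_P·1000)/1000)
Solving for delta_P: delta_P = 3.5273²·1000/2/1000 = 6.221 kPa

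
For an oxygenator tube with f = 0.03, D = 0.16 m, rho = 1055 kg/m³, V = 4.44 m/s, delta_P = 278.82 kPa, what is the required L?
Formula: \Delta P = f \frac{L}{D} \frac{\rho V^2}{2}
Substituting knowns: 278.82 = 0.03·(L/0.16)·0.5·1055·4.44²/1000
Solving for L: L = (278.82·1000)·0.16/(0.03·0.5·1055·4.44²) = 143 m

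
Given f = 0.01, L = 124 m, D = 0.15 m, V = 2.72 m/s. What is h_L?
Formula: h_L = f \frac{L}{D} \frac{V^2}{2g}
h_L = 0.01·(124/0.15)·2.72²/(2·9.81) = 3.117 m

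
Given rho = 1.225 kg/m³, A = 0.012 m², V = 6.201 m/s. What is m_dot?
Formula: \dot{m} = \rho A V
m_dot = 1.225·0.012·6.201 = 0.09115 kg/s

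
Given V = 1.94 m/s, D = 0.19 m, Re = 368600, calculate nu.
Formula: Re = \frac{V D}{\nu}
Substituting knowns: 368600 = 1.94·0.19/nu
Solving for nu: nu = 1.94·0.19/368600 = 1.000e-06 m²/s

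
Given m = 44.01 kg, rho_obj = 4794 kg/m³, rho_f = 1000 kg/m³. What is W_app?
Formula: W_{app} = mg\left(1 - \frac{\rho_f}{\rho_{obj}}\right)
W_app = 44.01·9.81·(1 − 1000/4794) = 341.7 N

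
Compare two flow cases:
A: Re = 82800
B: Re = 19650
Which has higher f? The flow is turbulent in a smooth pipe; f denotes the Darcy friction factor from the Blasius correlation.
f(A) = 0.01863, f(B) = 0.02669. Answer: B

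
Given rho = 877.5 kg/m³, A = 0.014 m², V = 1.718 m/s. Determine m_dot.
Formula: \dot{m} = \rho A V
m_dot = 877.5·0.014·1.718 = 21.11 kg/s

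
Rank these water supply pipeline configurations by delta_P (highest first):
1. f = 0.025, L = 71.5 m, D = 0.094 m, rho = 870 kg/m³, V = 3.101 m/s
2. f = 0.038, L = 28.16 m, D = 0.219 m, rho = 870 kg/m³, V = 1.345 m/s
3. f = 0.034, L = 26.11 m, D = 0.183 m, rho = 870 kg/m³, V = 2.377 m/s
Case 1: delta_P = 79.54 kPa
Case 2: delta_P = 3.845 kPa
Case 3: delta_P = 11.92 kPa
Ranking (highest first): 1, 3, 2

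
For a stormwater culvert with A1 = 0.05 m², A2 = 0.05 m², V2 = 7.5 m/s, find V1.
Formula: V_2 = \frac{A_1 V_1}{A_2}
Substituting knowns: 7.5 = 0.05·V1/0.05
Solving for V1: V1 = 7.5·0.05/0.05 = 7.5 m/s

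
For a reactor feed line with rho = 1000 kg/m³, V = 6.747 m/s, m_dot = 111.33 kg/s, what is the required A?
Formula: \dot{m} = \rho A V
Substituting knowns: 111.33 = 1000·A·6.747
Solving for A: A = 111.33/(1000·6.747) = 0.0165 m²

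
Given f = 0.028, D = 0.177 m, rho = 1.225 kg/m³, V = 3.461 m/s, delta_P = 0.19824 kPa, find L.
Formula: \Delta P = f \frac{L}{D} \frac{\rho V^2}{2}
Substituting knowns: 0.19824 = 0.028·(L/0.177)·0.5·1.225·3.461²/1000
Solving for L: L = (0.19824·1000)·0.177/(0.028·0.5·1.225·3.461²) = 170.8 m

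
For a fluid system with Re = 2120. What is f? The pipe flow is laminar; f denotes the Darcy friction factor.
Formula: f = \frac{64}{Re}
f = 64/2120 = 0.03019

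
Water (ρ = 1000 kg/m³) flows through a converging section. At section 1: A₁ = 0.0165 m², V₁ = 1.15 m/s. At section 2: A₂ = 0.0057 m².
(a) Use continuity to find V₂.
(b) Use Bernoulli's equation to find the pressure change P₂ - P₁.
(a) Continuity: A₁V₁=A₂V₂ -> V₂=A₁V₁/A₂=0.0165*1.15/0.0057=3.33 m/s
(b) Bernoulli: P₂-P₁=0.5*rho*(V₁^2-V₂^2)/1000=0.5*1000*(1.15^2-3.33^2)/1000=-4.883 kPa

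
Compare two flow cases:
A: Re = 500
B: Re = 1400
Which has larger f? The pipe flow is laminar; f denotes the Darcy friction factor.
f(A) = 0.128, f(B) = 0.04571. Answer: A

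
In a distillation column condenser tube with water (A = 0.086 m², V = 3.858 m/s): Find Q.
Formula: Q = A V
Q = 0.086·3.858·1000 = 331.8 L/s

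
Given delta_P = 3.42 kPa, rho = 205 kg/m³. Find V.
Formula: V = \sqrt{\frac{2 \Delta P}{\rho}}
V = √(2·(3.42·1000)/205) = 5.776 m/s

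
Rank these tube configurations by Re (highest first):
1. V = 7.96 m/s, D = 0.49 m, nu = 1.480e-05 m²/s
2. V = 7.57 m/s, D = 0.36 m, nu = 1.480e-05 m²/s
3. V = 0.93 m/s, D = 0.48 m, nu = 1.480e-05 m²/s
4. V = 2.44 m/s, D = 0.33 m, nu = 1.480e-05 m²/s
Case 1: Re = 263541
Case 2: Re = 184135
Case 3: Re = 30162
Case 4: Re = 54405
Ranking (highest first): 1, 2, 4, 3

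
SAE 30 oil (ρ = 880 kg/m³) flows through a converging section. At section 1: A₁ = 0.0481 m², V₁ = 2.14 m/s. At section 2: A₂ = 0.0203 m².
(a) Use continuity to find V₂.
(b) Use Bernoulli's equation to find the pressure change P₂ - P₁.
(a) Continuity: A₁V₁=A₂V₂ -> V₂=A₁V₁/A₂=0.0481*2.14/0.0203=5.07 m/s
(b) Bernoulli: P₂-P₁=0.5*rho*(V₁^2-V₂^2)/1000=0.5*880*(2.14^2-5.07^2)/1000=-9.295 kPa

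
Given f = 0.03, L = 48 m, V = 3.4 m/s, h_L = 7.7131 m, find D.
Formula: h_L = f \frac{L}{D} \frac{V^2}{2g}
Substituting knowns: 7.7131 = 0.03·(48/D)·3.4²/(2·9.81)
Solving for D: D = 0.03·48·3.4²/(2·9.81·7.7131) = 0.11 m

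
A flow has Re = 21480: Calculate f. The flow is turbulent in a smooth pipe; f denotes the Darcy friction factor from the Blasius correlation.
Formula: f = \frac{0.316}{Re^{0.25}}
f = 0.316/21480^0.25 = 0.0261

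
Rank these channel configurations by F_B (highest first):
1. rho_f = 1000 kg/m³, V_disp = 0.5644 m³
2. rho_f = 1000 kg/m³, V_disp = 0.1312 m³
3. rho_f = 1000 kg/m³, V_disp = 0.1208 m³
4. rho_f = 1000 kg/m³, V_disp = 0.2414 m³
Case 1: F_B = 5537 N
Case 2: F_B = 1287 N
Case 3: F_B = 1185 N
Case 4: F_B = 2368 N
Ranking (highest first): 1, 4, 2, 3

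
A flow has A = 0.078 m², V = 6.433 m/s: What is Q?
Formula: Q = A V
Q = 0.078·6.433·1000 = 501.8 L/s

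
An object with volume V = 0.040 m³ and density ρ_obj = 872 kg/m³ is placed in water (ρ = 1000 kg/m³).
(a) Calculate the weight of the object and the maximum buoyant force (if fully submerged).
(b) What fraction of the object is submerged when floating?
(a) W=rho_obj*g*V=872*9.81*0.040=342.2 N; F_B(max)=rho*g*V=1000*9.81*0.040=392.4 N
(b) Floating fraction=rho_obj/rho=872/1000=0.872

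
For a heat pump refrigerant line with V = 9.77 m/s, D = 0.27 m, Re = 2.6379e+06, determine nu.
Formula: Re = \frac{V D}{\nu}
Substituting knowns: 2.6379e+06 = 9.77·0.27/nu
Solving for nu: nu = 9.77·0.27/2.6379e+06 = 1.000e-06 m²/s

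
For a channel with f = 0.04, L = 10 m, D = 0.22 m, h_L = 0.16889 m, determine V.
Formula: h_L = f \frac{L}{D} \frac{V^2}{2g}
Substituting knowns: 0.16889 = 0.04·(10/0.22)·V²/(2·9.81)
Solving for V: V = √(0.16889·2·9.81/(0.04·(10/0.22))) = 1.35 m/s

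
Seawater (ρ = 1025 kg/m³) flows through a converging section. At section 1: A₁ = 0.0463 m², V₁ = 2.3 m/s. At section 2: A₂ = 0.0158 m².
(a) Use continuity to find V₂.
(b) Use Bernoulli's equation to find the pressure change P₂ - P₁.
(a) Continuity: A₁V₁=A₂V₂ -> V₂=A₁V₁/A₂=0.0463*2.3/0.0158=6.74 m/s
(b) Bernoulli: P₂-P₁=0.5*rho*(V₁^2-V₂^2)/1000=0.5*1025*(2.3^2-6.74^2)/1000=-20.57 kPa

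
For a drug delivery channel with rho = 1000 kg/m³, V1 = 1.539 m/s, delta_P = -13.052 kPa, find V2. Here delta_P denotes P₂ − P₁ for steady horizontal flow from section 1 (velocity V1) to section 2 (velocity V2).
Formula: \Delta P = \frac{1}{2} \rho (V_1^2 - V_2^2)
Substituting knowns: -13.052 = 0.5·1000·(1.539² − V2²)/1000
Solving for V2: V2 = √(1.539² − 2·(-13.052·1000)/1000) = 5.336 m/s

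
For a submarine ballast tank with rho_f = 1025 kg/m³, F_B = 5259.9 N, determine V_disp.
Formula: F_B = \rho_f g V_{disp}
Substituting knowns: 5259.9 = 1025·9.81·V_disp
Solving for V_disp: V_disp = 5259.9/(1025·9.81) = 0.5231 m³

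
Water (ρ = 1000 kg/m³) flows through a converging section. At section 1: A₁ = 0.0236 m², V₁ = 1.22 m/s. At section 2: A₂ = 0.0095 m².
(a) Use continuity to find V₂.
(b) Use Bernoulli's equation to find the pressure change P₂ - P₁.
(a) Continuity: A₁V₁=A₂V₂ -> V₂=A₁V₁/A₂=0.0236*1.22/0.0095=3.03 m/s
(b) Bernoulli: P₂-P₁=0.5*rho*(V₁^2-V₂^2)/1000=0.5*1000*(1.22^2-3.03^2)/1000=-3.846 kPa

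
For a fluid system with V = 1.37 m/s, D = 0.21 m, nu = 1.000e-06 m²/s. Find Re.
Formula: Re = \frac{V D}{\nu}
Re = 1.37·0.21/1.000e-06 = 287700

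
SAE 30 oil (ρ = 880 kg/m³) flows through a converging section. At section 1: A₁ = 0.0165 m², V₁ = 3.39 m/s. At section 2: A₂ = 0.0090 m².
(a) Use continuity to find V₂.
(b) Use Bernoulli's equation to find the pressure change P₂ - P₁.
(a) Continuity: A₁V₁=A₂V₂ -> V₂=A₁V₁/A₂=0.0165*3.39/0.0090=6.22 m/s
(b) Bernoulli: P₂-P₁=0.5*rho*(V₁^2-V₂^2)/1000=0.5*880*(3.39^2-6.22^2)/1000=-11.97 kPa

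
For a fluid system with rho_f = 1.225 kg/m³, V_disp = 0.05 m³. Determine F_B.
Formula: F_B = \rho_f g V_{disp}
F_B = 1.225·9.81·0.05 = 0.6009 N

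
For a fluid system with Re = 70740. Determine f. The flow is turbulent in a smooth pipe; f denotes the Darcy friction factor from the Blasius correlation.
Formula: f = \frac{0.316}{Re^{0.25}}
f = 0.316/70740^0.25 = 0.01938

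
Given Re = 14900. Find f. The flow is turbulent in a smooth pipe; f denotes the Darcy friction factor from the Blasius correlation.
Formula: f = \frac{0.316}{Re^{0.25}}
f = 0.316/14900^0.25 = 0.0286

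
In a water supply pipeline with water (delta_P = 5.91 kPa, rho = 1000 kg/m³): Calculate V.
Formula: V = \sqrt{\frac{2 \Delta P}{\rho}}
V = √(2·(5.91·1000)/1000) = 3.438 m/s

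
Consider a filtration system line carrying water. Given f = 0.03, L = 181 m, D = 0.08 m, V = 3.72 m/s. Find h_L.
Formula: h_L = f \frac{L}{D} \frac{V^2}{2g}
h_L = 0.03·(181/0.08)·3.72²/(2·9.81) = 47.87 m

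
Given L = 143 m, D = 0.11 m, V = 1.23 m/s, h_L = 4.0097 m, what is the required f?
Formula: h_L = f \frac{L}{D} \frac{V^2}{2g}
Substituting knowns: 4.0097 = f·(143/0.11)·1.23²/(2·9.81)
Solving for f: f = 4.0097·2·9.81/((143/0.11)·1.23²) = 0.04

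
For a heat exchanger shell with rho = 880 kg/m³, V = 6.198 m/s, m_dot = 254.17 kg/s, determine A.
Formula: \dot{m} = \rho A V
Substituting knowns: 254.17 = 880·A·6.198
Solving for A: A = 254.17/(880·6.198) = 0.0466 m²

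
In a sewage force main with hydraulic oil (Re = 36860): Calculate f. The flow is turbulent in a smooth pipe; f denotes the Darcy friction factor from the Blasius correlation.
Formula: f = \frac{0.316}{Re^{0.25}}
f = 0.316/36860^0.25 = 0.02281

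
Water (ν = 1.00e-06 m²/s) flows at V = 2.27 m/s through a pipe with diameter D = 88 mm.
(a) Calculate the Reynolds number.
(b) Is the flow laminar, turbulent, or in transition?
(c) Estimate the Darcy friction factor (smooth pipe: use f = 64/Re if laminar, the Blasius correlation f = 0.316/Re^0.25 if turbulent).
(a) Re = V·D/ν = 2.27·0.088/1.00e-06 = 199760
(b) Flow regime: turbulent (Re > 4000)
(c) Friction factor: f = 0.316/Re^0.25 = 0.316/199760^0.25 = 0.01495 (Blasius is strictly valid for Re ≲ 1e5; used here as the smooth-pipe estimate the problem specifies)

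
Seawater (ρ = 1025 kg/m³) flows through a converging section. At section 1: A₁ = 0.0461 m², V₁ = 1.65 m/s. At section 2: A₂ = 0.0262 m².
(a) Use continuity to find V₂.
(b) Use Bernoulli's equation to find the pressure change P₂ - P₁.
(a) Continuity: A₁V₁=A₂V₂ -> V₂=A₁V₁/A₂=0.0461*1.65/0.0262=2.90 m/s
(b) Bernoulli: P₂-P₁=0.5*rho*(V₁^2-V₂^2)/1000=0.5*1025*(1.65^2-2.90^2)/1000=-2.915 kPa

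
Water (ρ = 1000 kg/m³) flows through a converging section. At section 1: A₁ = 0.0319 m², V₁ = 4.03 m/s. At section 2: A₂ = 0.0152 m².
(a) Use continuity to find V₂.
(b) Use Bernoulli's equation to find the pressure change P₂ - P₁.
(a) Continuity: A₁V₁=A₂V₂ -> V₂=A₁V₁/A₂=0.0319*4.03/0.0152=8.46 m/s
(b) Bernoulli: P₂-P₁=0.5*rho*(V₁^2-V₂^2)/1000=0.5*1000*(4.03^2-8.46^2)/1000=-27.67 kPa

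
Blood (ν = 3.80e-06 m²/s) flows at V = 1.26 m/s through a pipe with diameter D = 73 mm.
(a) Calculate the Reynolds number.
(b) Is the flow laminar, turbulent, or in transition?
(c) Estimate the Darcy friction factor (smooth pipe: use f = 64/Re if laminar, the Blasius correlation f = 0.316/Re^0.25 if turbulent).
(a) Re = V·D/ν = 1.26·0.073/3.80e-06 = 24205
(b) Flow regime: turbulent (Re > 4000)
(c) Friction factor: f = 0.316/Re^0.25 = 0.316/24205^0.25 = 0.02533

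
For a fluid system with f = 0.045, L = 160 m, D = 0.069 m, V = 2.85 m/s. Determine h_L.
Formula: h_L = f \frac{L}{D} \frac{V^2}{2g}
h_L = 0.045·(160/0.069)·2.85²/(2·9.81) = 43.2 m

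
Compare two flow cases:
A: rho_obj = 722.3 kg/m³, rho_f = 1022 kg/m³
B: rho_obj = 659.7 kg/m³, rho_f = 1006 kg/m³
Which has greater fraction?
fraction(A) = 0.7068, fraction(B) = 0.6558. Answer: A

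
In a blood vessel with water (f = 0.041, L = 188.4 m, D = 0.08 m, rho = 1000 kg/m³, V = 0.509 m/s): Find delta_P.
Formula: \Delta P = f \frac{L}{D} \frac{\rho V^2}{2}
delta_P = 0.041·(188.4/0.08)·0.5·1000·0.509²/1000 = 12.51 kPa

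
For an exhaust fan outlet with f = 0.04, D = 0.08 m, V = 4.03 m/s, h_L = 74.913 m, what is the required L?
Formula: h_L = f \frac{L}{D} \frac{V^2}{2g}
Substituting knowns: 74.913 = 0.04·(L/0.08)·4.03²/(2·9.81)
Solving for L: L = 74.913·2·9.81·0.08/(0.04·4.03²) = 181 m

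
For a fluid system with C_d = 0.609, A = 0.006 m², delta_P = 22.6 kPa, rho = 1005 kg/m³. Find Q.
Formula: Q = C_d A \sqrt{\frac{2 \Delta P}{\rho}}
Q = 0.609·0.006·√(2·(22.6·1000)/1005)·1000 = 24.51 L/s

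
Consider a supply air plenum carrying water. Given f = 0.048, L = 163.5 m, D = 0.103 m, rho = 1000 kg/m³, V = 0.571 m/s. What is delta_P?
Formula: \Delta P = f \frac{L}{D} \frac{\rho V^2}{2}
delta_P = 0.048·(163.5/0.103)·0.5·1000·0.571²/1000 = 12.42 kPa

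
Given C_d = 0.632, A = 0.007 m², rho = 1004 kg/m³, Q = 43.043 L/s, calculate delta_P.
Formula: Q = C_d A \sqrt{\frac{2 \Delta P}{\rho}}
Substituting knowns: 43.043 = 0.632·0.007·√(2·(delta_P·1000)/1004)·1000
Solving for delta_P: delta_P = ((43.043/1000)/(0.632·0.007))²·1004/2/1000 = 47.52 kPa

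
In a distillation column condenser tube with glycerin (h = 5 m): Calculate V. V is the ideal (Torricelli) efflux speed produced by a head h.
Formula: V = \sqrt{2 g h}
V = √(2·9.81·5) = 9.905 m/s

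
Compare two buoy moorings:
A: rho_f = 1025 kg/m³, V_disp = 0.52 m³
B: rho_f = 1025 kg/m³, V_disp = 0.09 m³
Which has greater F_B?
F_B(A) = 5229 N, F_B(B) = 905 N. Answer: A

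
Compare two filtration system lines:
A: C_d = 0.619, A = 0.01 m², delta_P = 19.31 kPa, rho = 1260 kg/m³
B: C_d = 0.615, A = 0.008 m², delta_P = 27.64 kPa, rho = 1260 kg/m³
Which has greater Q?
Q(A) = 34.27 L/s, Q(B) = 32.59 L/s. Answer: A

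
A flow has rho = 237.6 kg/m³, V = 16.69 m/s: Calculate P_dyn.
Formula: P_{dyn} = \frac{1}{2} \rho V^2
P_dyn = 0.5·237.6·16.69²/1000 = 33.09 kPa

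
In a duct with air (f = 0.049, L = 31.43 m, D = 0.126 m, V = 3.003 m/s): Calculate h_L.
Formula: h_L = f \frac{L}{D} \frac{V^2}{2g}
h_L = 0.049·(31.43/0.126)·3.003²/(2·9.81) = 5.618 m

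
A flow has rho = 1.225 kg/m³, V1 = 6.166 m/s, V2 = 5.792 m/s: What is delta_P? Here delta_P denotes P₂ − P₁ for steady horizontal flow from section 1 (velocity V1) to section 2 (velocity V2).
Formula: \Delta P = \frac{1}{2} \rho (V_1^2 - V_2^2)
delta_P = 0.5·1.225·(6.166² − 5.792²)/1000 = 0.002739 kPa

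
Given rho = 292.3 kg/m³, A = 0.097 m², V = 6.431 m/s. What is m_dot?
Formula: \dot{m} = \rho A V
m_dot = 292.3·0.097·6.431 = 182.3 kg/s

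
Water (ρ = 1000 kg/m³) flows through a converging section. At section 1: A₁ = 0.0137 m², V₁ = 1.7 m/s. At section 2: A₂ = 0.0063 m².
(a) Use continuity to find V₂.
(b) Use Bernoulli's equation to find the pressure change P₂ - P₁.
(a) Continuity: A₁V₁=A₂V₂ -> V₂=A₁V₁/A₂=0.0137*1.7/0.0063=3.70 m/s
(b) Bernoulli: P₂-P₁=0.5*rho*(V₁^2-V₂^2)/1000=0.5*1000*(1.7^2-3.70^2)/1000=-5.4 kPa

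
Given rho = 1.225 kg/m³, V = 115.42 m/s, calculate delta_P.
Formula: V = \sqrt{\frac{2 \Delta P}{\rho}}
Substituting knowns: 115.42 = √(2·(delta_P·1000)/1.225)
Solving for delta_P: delta_P = 115.42²·1.225/2/1000 = 8.16 kPa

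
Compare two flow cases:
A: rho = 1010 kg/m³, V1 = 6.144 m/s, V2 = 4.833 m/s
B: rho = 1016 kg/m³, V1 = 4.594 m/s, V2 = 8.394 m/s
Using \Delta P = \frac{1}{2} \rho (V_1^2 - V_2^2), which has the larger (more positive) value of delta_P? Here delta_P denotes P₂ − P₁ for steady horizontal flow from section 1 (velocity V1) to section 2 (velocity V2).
delta_P(A) = 7.267 kPa, delta_P(B) = -25.07 kPa. Answer: A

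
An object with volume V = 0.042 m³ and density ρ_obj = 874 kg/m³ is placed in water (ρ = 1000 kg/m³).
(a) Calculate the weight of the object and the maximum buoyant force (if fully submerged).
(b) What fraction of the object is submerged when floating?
(a) W=rho_obj*g*V=874*9.81*0.042=360.1 N; F_B(max)=rho*g*V=1000*9.81*0.042=412.0 N
(b) Floating fraction=rho_obj/rho=874/1000=0.874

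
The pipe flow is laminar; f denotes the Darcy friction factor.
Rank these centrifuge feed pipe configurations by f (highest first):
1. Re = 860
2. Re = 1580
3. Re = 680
Case 1: f = 0.07442
Case 2: f = 0.04051
Case 3: f = 0.09412
Ranking (highest first): 3, 1, 2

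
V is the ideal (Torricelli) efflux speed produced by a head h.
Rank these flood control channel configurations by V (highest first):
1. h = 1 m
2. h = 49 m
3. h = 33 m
Case 1: V = 4.429 m/s
Case 2: V = 31.01 m/s
Case 3: V = 25.45 m/s
Ranking (highest first): 2, 3, 1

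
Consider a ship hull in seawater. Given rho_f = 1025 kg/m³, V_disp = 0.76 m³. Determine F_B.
Formula: F_B = \rho_f g V_{disp}
F_B = 1025·9.81·0.76 = 7642 N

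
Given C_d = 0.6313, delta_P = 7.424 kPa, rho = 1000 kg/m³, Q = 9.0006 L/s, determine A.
Formula: Q = C_d A \sqrt{\frac{2 \Delta P}{\rho}}
Substituting knowns: 9.0006 = 0.6313·A·√(2·(7.424·1000)/1000)·1000
Solving for A: A = (9.0006/1000)/(0.6313·√(2·(7.424·1000)/1000)) = 0.0037 m²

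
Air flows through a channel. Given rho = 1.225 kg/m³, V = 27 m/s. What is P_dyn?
Formula: P_{dyn} = \frac{1}{2} \rho V^2
P_dyn = 0.5·1.225·27²/1000 = 0.4465 kPa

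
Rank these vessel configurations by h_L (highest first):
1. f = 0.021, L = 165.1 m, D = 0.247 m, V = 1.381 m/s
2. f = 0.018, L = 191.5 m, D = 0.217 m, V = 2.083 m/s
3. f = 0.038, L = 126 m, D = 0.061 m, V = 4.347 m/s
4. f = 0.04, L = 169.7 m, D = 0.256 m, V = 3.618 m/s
Case 1: h_L = 1.364 m
Case 2: h_L = 3.513 m
Case 3: h_L = 75.6 m
Case 4: h_L = 17.69 m
Ranking (highest first): 3, 4, 2, 1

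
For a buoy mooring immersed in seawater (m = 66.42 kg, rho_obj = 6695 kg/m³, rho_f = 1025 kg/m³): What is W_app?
Formula: W_{app} = mg\left(1 - \frac{\rho_f}{\rho_{obj}}\right)
W_app = 66.42·9.81·(1 − 1025/6695) = 551.8 N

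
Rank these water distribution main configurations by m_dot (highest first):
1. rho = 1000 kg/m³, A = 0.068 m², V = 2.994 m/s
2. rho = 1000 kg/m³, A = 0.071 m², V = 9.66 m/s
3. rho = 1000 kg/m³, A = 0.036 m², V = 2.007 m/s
Case 1: m_dot = 203.6 kg/s
Case 2: m_dot = 685.9 kg/s
Case 3: m_dot = 72.25 kg/s
Ranking (highest first): 2, 1, 3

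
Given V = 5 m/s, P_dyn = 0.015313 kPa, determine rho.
Formula: P_{dyn} = \frac{1}{2} \rho V^2
Substituting knowns: 0.015313 = 0.5·rho·5²/1000
Solving for rho: rho = 2·(0.015313·1000)/5² = 1.225 kg/m³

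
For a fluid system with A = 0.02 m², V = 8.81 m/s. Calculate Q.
Formula: Q = A V
Q = 0.02·8.81·1000 = 176.2 L/s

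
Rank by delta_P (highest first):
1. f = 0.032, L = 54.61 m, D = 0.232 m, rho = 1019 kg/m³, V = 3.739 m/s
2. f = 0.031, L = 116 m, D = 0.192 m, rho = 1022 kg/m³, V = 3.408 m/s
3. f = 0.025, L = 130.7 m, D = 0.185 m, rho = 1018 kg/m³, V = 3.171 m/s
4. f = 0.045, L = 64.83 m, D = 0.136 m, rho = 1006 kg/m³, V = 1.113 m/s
Case 1: delta_P = 53.65 kPa
Case 2: delta_P = 111.2 kPa
Case 3: delta_P = 90.4 kPa
Case 4: delta_P = 13.37 kPa
Ranking (highest first): 2, 3, 1, 4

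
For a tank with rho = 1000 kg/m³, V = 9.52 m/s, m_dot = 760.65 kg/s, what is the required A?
Formula: \dot{m} = \rho A V
Substituting knowns: 760.65 = 1000·A·9.52
Solving for A: A = 760.65/(1000·9.52) = 0.0799 m²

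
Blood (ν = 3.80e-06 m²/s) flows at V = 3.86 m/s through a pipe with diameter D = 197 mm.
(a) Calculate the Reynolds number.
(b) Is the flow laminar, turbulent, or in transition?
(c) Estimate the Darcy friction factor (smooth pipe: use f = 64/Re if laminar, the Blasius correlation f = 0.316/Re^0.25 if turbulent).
(a) Re = V·D/ν = 3.86·0.197/3.80e-06 = 200110
(b) Flow regime: turbulent (Re > 4000)
(c) Friction factor: f = 0.316/Re^0.25 = 0.316/200110^0.25 = 0.01494 (Blasius is strictly valid for Re ≲ 1e5; used here as the smooth-pipe estimate the problem specifies)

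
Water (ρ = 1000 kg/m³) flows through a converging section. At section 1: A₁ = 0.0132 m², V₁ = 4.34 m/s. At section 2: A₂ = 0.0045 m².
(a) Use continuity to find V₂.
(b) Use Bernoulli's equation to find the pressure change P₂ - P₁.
(a) Continuity: A₁V₁=A₂V₂ -> V₂=A₁V₁/A₂=0.0132*4.34/0.0045=12.73 m/s
(b) Bernoulli: P₂-P₁=0.5*rho*(V₁^2-V₂^2)/1000=0.5*1000*(4.34^2-12.73^2)/1000=-71.61 kPa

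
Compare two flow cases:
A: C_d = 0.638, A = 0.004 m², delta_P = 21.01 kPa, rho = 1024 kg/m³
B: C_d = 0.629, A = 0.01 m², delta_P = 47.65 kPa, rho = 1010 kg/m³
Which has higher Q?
Q(A) = 16.35 L/s, Q(B) = 61.1 L/s. Answer: B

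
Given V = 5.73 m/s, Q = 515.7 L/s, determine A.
Formula: Q = A V
Substituting knowns: 515.7 = A·5.73·1000
Solving for A: A = (515.7/1000)/5.73 = 0.09 m²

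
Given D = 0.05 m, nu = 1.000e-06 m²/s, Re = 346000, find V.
Formula: Re = \frac{V D}{\nu}
Substituting knowns: 346000 = V·0.05/1.000e-06
Solving for V: V = 346000·1.000e-06/0.05 = 6.92 m/s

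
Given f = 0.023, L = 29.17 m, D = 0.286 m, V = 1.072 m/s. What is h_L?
Formula: h_L = f \frac{L}{D} \frac{V^2}{2g}
h_L = 0.023·(29.17/0.286)·1.072²/(2·9.81) = 0.1374 m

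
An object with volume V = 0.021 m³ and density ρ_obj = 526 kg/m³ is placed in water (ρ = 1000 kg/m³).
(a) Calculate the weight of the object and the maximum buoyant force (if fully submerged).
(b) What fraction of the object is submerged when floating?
(a) W=rho_obj*g*V=526*9.81*0.021=108.4 N; F_B(max)=rho*g*V=1000*9.81*0.021=206.0 N
(b) Floating fraction=rho_obj/rho=526/1000=0.526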